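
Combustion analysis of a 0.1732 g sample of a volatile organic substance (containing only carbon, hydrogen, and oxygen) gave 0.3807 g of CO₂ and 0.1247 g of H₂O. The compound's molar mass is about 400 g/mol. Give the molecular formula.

mol C = 0.3807 g CO₂ ÷ 44.009 g/mol = 0.0086505 mol
mol H = 2 × 0.1247 g H₂O ÷ 18.015 g/mol = 0.013844 mol
mass O = 0.1732 − (0.10390 + 0.013955) = 0.055344 g → mol O = 0.055344 ÷ 15.999 = 0.0034592 mol
Divide by the smallest (0.0034592 mol): C 2.501, H 4.002, O 1.000
Multiplying each by 2 gives whole numbers: C 5.00, H 8.00, O 2.00
Empirical formula: C5H8O2
Empirical-formula mass = 100.12 g/mol; 400 ÷ 100.12 ≈ 4, so the molecular formula is C20H32O8.

C20H32O8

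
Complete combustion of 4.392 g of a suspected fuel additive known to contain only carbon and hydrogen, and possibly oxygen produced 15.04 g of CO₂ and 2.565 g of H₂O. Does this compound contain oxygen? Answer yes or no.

mol C = 15.04 g CO₂ ÷ 44.009 g/mol = 0.34175 mol
mol H = 2 × 2.565 g H₂O ÷ 18.015 g/mol = 0.28476 mol
C and H together account for 4.3918 g — essentially the entire 4.392 g sample — so the compound contains no oxygen.

no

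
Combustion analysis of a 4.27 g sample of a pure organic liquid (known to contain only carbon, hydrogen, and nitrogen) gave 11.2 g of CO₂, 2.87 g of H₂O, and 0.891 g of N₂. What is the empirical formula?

mol C = 11.2 g CO₂ ÷ 44.009 g/mol = 0.2545 mol
mol H = 2 × 2.87 g H₂O ÷ 18.015 g/mol = 0.3186 mol
mol N = 2 × 0.891 g N₂ ÷ 28.014 g/mol = 0.06361 mol
Divide by the smallest (0.06361 mol): C 4.001, H 5.009, N 1.000

C4H5N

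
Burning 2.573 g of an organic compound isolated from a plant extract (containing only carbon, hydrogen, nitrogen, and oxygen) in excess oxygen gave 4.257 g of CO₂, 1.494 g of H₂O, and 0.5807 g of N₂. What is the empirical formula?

C7H12N3O3

mol C = 4.257 g CO₂ ÷ 44.009 g/mol = 0.096730 mol
mol H = 2 × 1.494 g H₂O ÷ 18.015 g/mol = 0.16586 mol
mol N = 2 × 0.5807 g N₂ ÷ 28.014 g/mol = 0.041458 mol
mass O = 2.573 − (1.1618 + 0.16719 + 0.58070) = 0.66328 g → mol O = 0.66328 ÷ 15.999 = 0.041458 mol
Divide by the smallest (0.041458 mol): C 2.333, H 4.001, N 1.000, O 1.000
Multiplying each by 3 gives whole numbers: C 7.00, H 12.00, N 3.00, O 3.00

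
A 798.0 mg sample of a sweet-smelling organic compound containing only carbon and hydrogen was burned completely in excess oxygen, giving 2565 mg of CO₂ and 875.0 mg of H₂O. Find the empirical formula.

mol C = 2.565 g CO₂ ÷ 44.009 g/mol = 0.058284 mol
mol H = 2 × 0.8750 g H₂O ÷ 18.015 g/mol = 0.097141 mol
Divide by the smallest (0.058284 mol): C 1.000, H 1.667
Multiplying each by 3 gives whole numbers: C 3.00, H 5.00

C3H5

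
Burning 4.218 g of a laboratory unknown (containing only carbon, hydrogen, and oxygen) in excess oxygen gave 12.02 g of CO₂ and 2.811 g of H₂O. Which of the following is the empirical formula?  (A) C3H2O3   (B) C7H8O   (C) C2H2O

mol C = 12.02 g CO₂ ÷ 44.009 g/mol = 0.27313 mol
mol H = 2 × 2.811 g H₂O ÷ 18.015 g/mol = 0.31207 mol
mass O = 4.218 − (3.2805 + 0.31457) = 0.62291 g → mol O = 0.62291 ÷ 15.999 = 0.038935 mol
Divide by the smallest (0.038935 mol): C 7.015, H 8.015, O 1.000

(B) C7H8O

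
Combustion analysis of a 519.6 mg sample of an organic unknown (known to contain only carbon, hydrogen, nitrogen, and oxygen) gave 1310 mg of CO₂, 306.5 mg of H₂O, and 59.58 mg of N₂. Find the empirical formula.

mol C = 1.310 g CO₂ ÷ 44.009 g/mol = 0.029767 mol
mol H = 2 × 0.3065 g H₂O ÷ 18.015 g/mol = 0.034027 mol
mol N = 2 × 0.05958 g N₂ ÷ 28.014 g/mol = 0.0042536 mol
mass O = 0.5196 − (0.35753 + 0.034299 + 0.059580) = 0.068193 g → mol O = 0.068193 ÷ 15.999 = 0.0042624 mol
Divide by the smallest (0.0042536 mol): C 6.998, H 8.000, N 1.000, O 1.002

C7H8NO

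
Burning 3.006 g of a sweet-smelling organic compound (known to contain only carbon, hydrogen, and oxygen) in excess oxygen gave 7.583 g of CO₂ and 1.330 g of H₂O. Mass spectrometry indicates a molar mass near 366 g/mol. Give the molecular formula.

C21H18O6

mol C = 7.583 g CO₂ ÷ 44.009 g/mol = 0.17231 mol
mol H = 2 × 1.330 g H₂O ÷ 18.015 g/mol = 0.14765 mol
mass O = 3.006 − (2.0696 + 0.14884) = 0.78760 g → mol O = 0.78760 ÷ 15.999 = 0.049228 mol
Divide by the smallest (0.049228 mol): C 3.500, H 2.999, O 1.000
Multiplying each by 2 gives whole numbers: C 7.00, H 6.00, O 2.00
Empirical formula: C7H6O2
Empirical-formula mass = 122.12 g/mol; 366 ÷ 122.12 ≈ 3, so the molecular formula is C21H18O6.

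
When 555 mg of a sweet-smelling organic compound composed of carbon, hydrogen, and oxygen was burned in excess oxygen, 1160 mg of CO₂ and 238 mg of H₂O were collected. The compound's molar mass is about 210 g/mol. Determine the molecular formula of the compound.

C10H10O5

mol C = 1.16 g CO₂ ÷ 44.009 g/mol = 0.02636 mol
mol H = 2 × 0.238 g H₂O ÷ 18.015 g/mol = 0.02642 mol
mass O = 0.555 − (0.3166 + 0.02663) = 0.2118 g → mol O = 0.2118 ÷ 15.999 = 0.01324 mol
Divide by the smallest (0.01324 mol): C 1.991, H 1.996, O 1.000
Empirical formula: C2H2O
Empirical-formula mass = 42.04 g/mol; 210 ÷ 42.04 ≈ 5, so the molecular formula is C10H10O5.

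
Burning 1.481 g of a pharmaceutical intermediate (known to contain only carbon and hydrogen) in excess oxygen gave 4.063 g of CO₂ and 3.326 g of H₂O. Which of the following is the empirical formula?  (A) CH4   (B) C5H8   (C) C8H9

(A) CH4

mol C = 4.063 g CO₂ ÷ 44.009 g/mol = 0.092322 mol
mol H = 2 × 3.326 g H₂O ÷ 18.015 g/mol = 0.36925 mol
Divide by the smallest (0.092322 mol): C 1.000, H 4.000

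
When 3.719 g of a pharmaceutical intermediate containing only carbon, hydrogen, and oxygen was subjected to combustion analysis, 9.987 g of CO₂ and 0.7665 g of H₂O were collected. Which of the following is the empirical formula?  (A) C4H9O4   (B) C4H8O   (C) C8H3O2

(C) C8H3O2

mol C = 9.987 g CO₂ ÷ 44.009 g/mol = 0.22693 mol
mol H = 2 × 0.7665 g H₂O ÷ 18.015 g/mol = 0.085096 mol
mass O = 3.719 − (2.7257 + 0.085777) = 0.90756 g → mol O = 0.90756 ÷ 15.999 = 0.056726 mol
Divide by the smallest (0.056726 mol): C 4.000, H 1.500, O 1.000
Multiplying each by 2 gives whole numbers: C 8.00, H 3.00, O 2.00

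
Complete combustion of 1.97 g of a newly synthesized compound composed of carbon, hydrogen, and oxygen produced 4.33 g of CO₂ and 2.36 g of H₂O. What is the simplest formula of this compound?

C3H8O

mol C = 4.33 g CO₂ ÷ 44.009 g/mol = 0.09839 mol
mol H = 2 × 2.36 g H₂O ÷ 18.015 g/mol = 0.2620 mol
mass O = 1.97 − (1.182 + 0.2641) = 0.5242 g → mol O = 0.5242 ÷ 15.999 = 0.03276 mol
Divide by the smallest (0.03276 mol): C 3.003, H 7.997, O 1.000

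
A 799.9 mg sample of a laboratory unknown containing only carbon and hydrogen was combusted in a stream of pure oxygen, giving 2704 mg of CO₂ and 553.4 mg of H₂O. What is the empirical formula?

mol C = 2.704 g CO₂ ÷ 44.009 g/mol = 0.061442 mol
mol H = 2 × 0.5534 g H₂O ÷ 18.015 g/mol = 0.061438 mol
Divide by the smallest (0.061438 mol): C 1.000, H 1.000

CH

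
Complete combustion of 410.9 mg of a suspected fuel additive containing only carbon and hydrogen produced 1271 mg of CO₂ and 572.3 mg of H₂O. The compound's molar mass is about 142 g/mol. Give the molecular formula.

C10H22

mol C = 1.271 g CO₂ ÷ 44.009 g/mol = 0.028880 mol
mol H = 2 × 0.5723 g H₂O ÷ 18.015 g/mol = 0.063536 mol
Divide by the smallest (0.028880 mol): C 1.000, H 2.200
Multiplying each by 5 gives whole numbers: C 5.00, H 11.00
Empirical formula: C5H11
Empirical-formula mass = 71.14 g/mol; 142 ÷ 71.14 ≈ 2, so the molecular formula is C10H22.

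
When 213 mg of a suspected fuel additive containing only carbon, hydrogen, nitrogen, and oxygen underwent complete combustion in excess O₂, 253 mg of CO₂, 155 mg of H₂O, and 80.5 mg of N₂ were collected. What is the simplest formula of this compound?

C2H6N2O

mol C = 0.253 g CO₂ ÷ 44.009 g/mol = 0.005749 mol
mol H = 2 × 0.155 g H₂O ÷ 18.015 g/mol = 0.01721 mol
mol N = 2 × 0.0805 g N₂ ÷ 28.014 g/mol = 0.005747 mol
mass O = 0.213 − (0.06905 + 0.01735 + 0.08050) = 0.04611 g → mol O = 0.04611 ÷ 15.999 = 0.002882 mol
Divide by the smallest (0.002882 mol): C 1.995, H 5.971, N 1.994, O 1.000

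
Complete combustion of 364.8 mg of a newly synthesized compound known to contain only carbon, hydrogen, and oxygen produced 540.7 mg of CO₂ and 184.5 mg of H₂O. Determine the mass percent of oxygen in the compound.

53.89%

mol C = 0.5407 g CO₂ ÷ 44.009 g/mol = 0.012286 mol
mol H = 2 × 0.1845 g H₂O ÷ 18.015 g/mol = 0.020483 mol
mass O = 0.3648 − (0.14757 + 0.020647) = 0.19658 g → mol O = 0.19658 ÷ 15.999 = 0.012287 mol
mass % O = 0.19658 g ÷ 0.3648 g × 100%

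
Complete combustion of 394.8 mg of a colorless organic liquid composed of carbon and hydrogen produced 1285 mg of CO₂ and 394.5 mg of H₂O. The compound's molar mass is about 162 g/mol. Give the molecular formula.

C12H18

mol C = 1.285 g CO₂ ÷ 44.009 g/mol = 0.029199 mol
mol H = 2 × 0.3945 g H₂O ÷ 18.015 g/mol = 0.043797 mol
Divide by the smallest (0.029199 mol): C 1.000, H 1.500
Multiplying each by 2 gives whole numbers: C 2.00, H 3.00
Empirical formula: C2H3
Empirical-formula mass = 27.05 g/mol; 162 ÷ 27.05 ≈ 6, so the molecular formula is C12H18.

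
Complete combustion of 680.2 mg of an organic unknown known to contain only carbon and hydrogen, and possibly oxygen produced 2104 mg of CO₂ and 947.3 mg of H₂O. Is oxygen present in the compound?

mol C = 2.104 g CO₂ ÷ 44.009 g/mol = 0.047808 mol
mol H = 2 × 0.9473 g H₂O ÷ 18.015 g/mol = 0.10517 mol
C and H together account for 0.68024 g — essentially the entire 0.6802 g sample — so the compound contains no oxygen.

no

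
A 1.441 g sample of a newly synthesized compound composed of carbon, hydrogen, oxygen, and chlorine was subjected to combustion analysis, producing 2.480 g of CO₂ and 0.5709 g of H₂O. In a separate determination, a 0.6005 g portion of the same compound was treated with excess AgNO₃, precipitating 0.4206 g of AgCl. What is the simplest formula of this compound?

C8H9ClO4

mol C = 2.480 g CO₂ ÷ 44.009 g/mol = 0.056352 mol
mol H = 2 × 0.5709 g H₂O ÷ 18.015 g/mol = 0.063381 mol
From the AgCl data: mol Cl per gram of compound = (0.4206 ÷ 143.318) ÷ 0.6005 = 0.0048871 mol/g, so in the 1.441 g combustion sample mol Cl = 0.0070424 mol
mass O = 1.441 − (0.67685 + 0.063888 + 0.24965) = 0.45061 g → mol O = 0.45061 ÷ 15.999 = 0.028165 mol
Divide by the smallest (0.0070424 mol): C 8.002, H 9.000, Cl 1.000, O 3.999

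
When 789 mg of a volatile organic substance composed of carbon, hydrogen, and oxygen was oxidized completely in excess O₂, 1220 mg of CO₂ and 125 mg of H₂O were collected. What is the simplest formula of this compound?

C2HO2

mol C = 1.22 g CO₂ ÷ 44.009 g/mol = 0.02772 mol
mol H = 2 × 0.125 g H₂O ÷ 18.015 g/mol = 0.01388 mol
mass O = 0.789 − (0.3330 + 0.01399) = 0.4420 g → mol O = 0.4420 ÷ 15.999 = 0.02763 mol
Divide by the smallest (0.01388 mol): C 1.998, H 1.000, O 1.991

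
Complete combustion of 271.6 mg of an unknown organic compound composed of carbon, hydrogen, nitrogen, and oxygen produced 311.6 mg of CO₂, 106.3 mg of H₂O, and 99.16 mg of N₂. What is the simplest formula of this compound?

C3H5N3O2

mol C = 0.3116 g CO₂ ÷ 44.009 g/mol = 0.0070804 mol
mol H = 2 × 0.1063 g H₂O ÷ 18.015 g/mol = 0.011801 mol
mol N = 2 × 0.09916 g N₂ ÷ 28.014 g/mol = 0.0070793 mol
mass O = 0.2716 − (0.085042 + 0.011896 + 0.099160) = 0.075502 g → mol O = 0.075502 ÷ 15.999 = 0.0047192 mol
Divide by the smallest (0.0047192 mol): C 1.500, H 2.501, N 1.500, O 1.000
Multiplying each by 2 gives whole numbers: C 3.00, H 5.00, N 3.00, O 2.00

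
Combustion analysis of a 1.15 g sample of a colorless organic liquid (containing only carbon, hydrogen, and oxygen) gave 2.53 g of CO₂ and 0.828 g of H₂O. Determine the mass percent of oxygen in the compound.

mol C = 2.53 g CO₂ ÷ 44.009 g/mol = 0.05749 mol
mol H = 2 × 0.828 g H₂O ÷ 18.015 g/mol = 0.09192 mol
mass O = 1.15 − (0.6905 + 0.09266) = 0.3668 g → mol O = 0.3668 ÷ 15.999 = 0.02293 mol
mass % O = 0.3668 g ÷ 1.15 g × 100%

31.9%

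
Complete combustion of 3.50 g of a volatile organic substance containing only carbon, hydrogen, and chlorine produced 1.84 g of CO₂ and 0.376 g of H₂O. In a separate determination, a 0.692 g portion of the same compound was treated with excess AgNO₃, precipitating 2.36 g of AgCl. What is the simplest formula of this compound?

mol C = 1.84 g CO₂ ÷ 44.009 g/mol = 0.04181 mol
mol H = 2 × 0.376 g H₂O ÷ 18.015 g/mol = 0.04174 mol
From the AgCl data: mol Cl per gram of compound = (2.36 ÷ 143.318) ÷ 0.692 = 0.02380 mol/g, so in the 3.50 g combustion sample mol Cl = 0.08329 mol
Divide by the smallest (0.04174 mol): C 1.002, H 1.000, Cl 1.995

CHCl2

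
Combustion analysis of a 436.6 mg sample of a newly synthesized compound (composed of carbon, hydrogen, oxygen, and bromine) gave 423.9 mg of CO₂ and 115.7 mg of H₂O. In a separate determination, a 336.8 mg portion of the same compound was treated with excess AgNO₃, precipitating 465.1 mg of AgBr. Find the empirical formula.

mol C = 0.4239 g CO₂ ÷ 44.009 g/mol = 0.0096321 mol
mol H = 2 × 0.1157 g H₂O ÷ 18.015 g/mol = 0.012845 mol
From the AgBr data: mol Br per gram of compound = (0.4651 ÷ 187.772) ÷ 0.3368 = 0.0073543 mol/g, so in the 0.4366 g combustion sample mol Br = 0.0032109 mol
mass O = 0.4366 − (0.11569 + 0.012948 + 0.25656) = 0.051397 g → mol O = 0.051397 ÷ 15.999 = 0.0032125 mol
Divide by the smallest (0.0032109 mol): C 3.000, H 4.000, Br 1.000, O 1.001

C3H4BrO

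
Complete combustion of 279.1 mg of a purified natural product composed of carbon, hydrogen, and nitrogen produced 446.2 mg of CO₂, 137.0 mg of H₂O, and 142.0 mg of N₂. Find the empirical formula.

C2H3N2

mol C = 0.4462 g CO₂ ÷ 44.009 g/mol = 0.010139 mol
mol H = 2 × 0.1370 g H₂O ÷ 18.015 g/mol = 0.015210 mol
mol N = 2 × 0.1420 g N₂ ÷ 28.014 g/mol = 0.010138 mol
Divide by the smallest (0.010138 mol): C 1.000, H 1.500, N 1.000
Multiplying each by 2 gives whole numbers: C 2.00, H 3.00, N 2.00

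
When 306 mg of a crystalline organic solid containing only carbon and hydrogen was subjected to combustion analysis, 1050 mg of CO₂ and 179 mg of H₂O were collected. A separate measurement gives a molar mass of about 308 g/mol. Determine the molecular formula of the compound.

mol C = 1.05 g CO₂ ÷ 44.009 g/mol = 0.02386 mol
mol H = 2 × 0.179 g H₂O ÷ 18.015 g/mol = 0.01987 mol
Divide by the smallest (0.01987 mol): C 1.201, H 1.000
Multiplying each by 5 gives whole numbers: C 6.00, H 5.00
Empirical formula: C6H5
Empirical-formula mass = 77.11 g/mol; 308 ÷ 77.11 ≈ 4, so the molecular formula is C24H20.

C24H20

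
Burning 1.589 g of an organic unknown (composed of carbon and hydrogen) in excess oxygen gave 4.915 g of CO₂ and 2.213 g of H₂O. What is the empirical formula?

mol C = 4.915 g CO₂ ÷ 44.009 g/mol = 0.11168 mol
mol H = 2 × 2.213 g H₂O ÷ 18.015 g/mol = 0.24568 mol
Divide by the smallest (0.11168 mol): C 1.000, H 2.200
Multiplying each by 5 gives whole numbers: C 5.00, H 11.00

C5H11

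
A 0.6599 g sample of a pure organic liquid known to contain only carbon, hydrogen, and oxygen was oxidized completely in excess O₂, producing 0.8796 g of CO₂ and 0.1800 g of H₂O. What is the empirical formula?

C4H4O5

mol C = 0.8796 g CO₂ ÷ 44.009 g/mol = 0.019987 mol
mol H = 2 × 0.1800 g H₂O ÷ 18.015 g/mol = 0.019983 mol
mass O = 0.6599 − (0.24006 + 0.020143) = 0.39970 g → mol O = 0.39970 ÷ 15.999 = 0.024983 mol
Divide by the smallest (0.019983 mol): C 1.000, H 1.000, O 1.250
Multiplying each by 4 gives whole numbers: C 4.00, H 4.00, O 5.00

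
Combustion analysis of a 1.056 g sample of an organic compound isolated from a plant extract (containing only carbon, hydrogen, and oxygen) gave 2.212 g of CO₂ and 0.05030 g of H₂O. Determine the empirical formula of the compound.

mol C = 2.212 g CO₂ ÷ 44.009 g/mol = 0.050262 mol
mol H = 2 × 0.05030 g H₂O ÷ 18.015 g/mol = 0.0055842 mol
mass O = 1.056 − (0.60370 + 0.0056289) = 0.44667 g → mol O = 0.44667 ÷ 15.999 = 0.027919 mol
Divide by the smallest (0.0055842 mol): C 9.001, H 1.000, O 5.000

C9HO5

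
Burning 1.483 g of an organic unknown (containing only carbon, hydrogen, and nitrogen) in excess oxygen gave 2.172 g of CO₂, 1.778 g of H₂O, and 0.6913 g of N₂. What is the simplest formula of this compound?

mol C = 2.172 g CO₂ ÷ 44.009 g/mol = 0.049354 mol
mol H = 2 × 1.778 g H₂O ÷ 18.015 g/mol = 0.19739 mol
mol N = 2 × 0.6913 g N₂ ÷ 28.014 g/mol = 0.049354 mol
Divide by the smallest (0.049354 mol): C 1.000, H 4.000, N 1.000

CH4N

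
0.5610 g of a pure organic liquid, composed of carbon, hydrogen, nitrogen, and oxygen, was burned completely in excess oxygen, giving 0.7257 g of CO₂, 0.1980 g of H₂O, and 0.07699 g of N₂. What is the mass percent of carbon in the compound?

35.30%

mol C = 0.7257 g CO₂ ÷ 44.009 g/mol = 0.016490 mol
mol H = 2 × 0.1980 g H₂O ÷ 18.015 g/mol = 0.021982 mol
mol N = 2 × 0.07699 g N₂ ÷ 28.014 g/mol = 0.0054965 mol
mass O = 0.5610 − (0.19806 + 0.022158 + 0.076990) = 0.26379 g → mol O = 0.26379 ÷ 15.999 = 0.016488 mol
mass % C = 0.19806 g ÷ 0.5610 g × 100%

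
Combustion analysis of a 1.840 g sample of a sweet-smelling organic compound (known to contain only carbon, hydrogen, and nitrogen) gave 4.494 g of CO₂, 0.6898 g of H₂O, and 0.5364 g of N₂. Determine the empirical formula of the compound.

mol C = 4.494 g CO₂ ÷ 44.009 g/mol = 0.10212 mol
mol H = 2 × 0.6898 g H₂O ÷ 18.015 g/mol = 0.076581 mol
mol N = 2 × 0.5364 g N₂ ÷ 28.014 g/mol = 0.038295 mol
Divide by the smallest (0.038295 mol): C 2.667, H 2.000, N 1.000
Multiplying each by 3 gives whole numbers: C 8.00, H 6.00, N 3.00

C8H6N3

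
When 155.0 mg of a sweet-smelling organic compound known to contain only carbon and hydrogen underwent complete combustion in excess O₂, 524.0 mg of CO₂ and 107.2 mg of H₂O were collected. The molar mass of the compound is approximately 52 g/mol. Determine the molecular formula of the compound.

mol C = 0.5240 g CO₂ ÷ 44.009 g/mol = 0.011907 mol
mol H = 2 × 0.1072 g H₂O ÷ 18.015 g/mol = 0.011901 mol
Divide by the smallest (0.011901 mol): C 1.000, H 1.000
Empirical formula: CH
Empirical-formula mass = 13.02 g/mol; 52 ÷ 13.02 ≈ 4, so the molecular formula is C4H4.

C4H4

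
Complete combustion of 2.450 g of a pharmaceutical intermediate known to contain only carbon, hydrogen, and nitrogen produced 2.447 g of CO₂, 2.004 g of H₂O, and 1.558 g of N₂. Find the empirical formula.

mol C = 2.447 g CO₂ ÷ 44.009 g/mol = 0.055602 mol
mol H = 2 × 2.004 g H₂O ÷ 18.015 g/mol = 0.22248 mol
mol N = 2 × 1.558 g N₂ ÷ 28.014 g/mol = 0.11123 mol
Divide by the smallest (0.055602 mol): C 1.000, H 4.001, N 2.000

CH4N2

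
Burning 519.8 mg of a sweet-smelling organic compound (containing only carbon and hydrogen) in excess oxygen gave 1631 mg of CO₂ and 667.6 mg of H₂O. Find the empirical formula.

CH2

mol C = 1.631 g CO₂ ÷ 44.009 g/mol = 0.037061 mol
mol H = 2 × 0.6676 g H₂O ÷ 18.015 g/mol = 0.074116 mol
Divide by the smallest (0.037061 mol): C 1.000, H 2.000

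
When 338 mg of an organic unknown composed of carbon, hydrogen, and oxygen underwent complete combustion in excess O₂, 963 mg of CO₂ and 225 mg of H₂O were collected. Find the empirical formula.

C7H8O

mol C = 0.963 g CO₂ ÷ 44.009 g/mol = 0.02188 mol
mol H = 2 × 0.225 g H₂O ÷ 18.015 g/mol = 0.02498 mol
mass O = 0.338 − (0.2628 + 0.02518) = 0.05000 g → mol O = 0.05000 ÷ 15.999 = 0.003125 mol
Divide by the smallest (0.003125 mol): C 7.002, H 7.993, O 1.000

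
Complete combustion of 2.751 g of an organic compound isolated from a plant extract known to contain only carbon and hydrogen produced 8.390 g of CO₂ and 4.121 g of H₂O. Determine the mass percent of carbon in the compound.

mol C = 8.390 g CO₂ ÷ 44.009 g/mol = 0.19064 mol
mol H = 2 × 4.121 g H₂O ÷ 18.015 g/mol = 0.45751 mol
mass % C = 2.2898 g ÷ 2.751 g × 100%

83.24%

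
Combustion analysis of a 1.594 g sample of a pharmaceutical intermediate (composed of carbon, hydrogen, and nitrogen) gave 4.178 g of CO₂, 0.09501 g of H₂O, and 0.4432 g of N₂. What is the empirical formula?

mol C = 4.178 g CO₂ ÷ 44.009 g/mol = 0.094935 mol
mol H = 2 × 0.09501 g H₂O ÷ 18.015 g/mol = 0.010548 mol
mol N = 2 × 0.4432 g N₂ ÷ 28.014 g/mol = 0.031641 mol
Divide by the smallest (0.010548 mol): C 9.000, H 1.000, N 3.000

C9HN3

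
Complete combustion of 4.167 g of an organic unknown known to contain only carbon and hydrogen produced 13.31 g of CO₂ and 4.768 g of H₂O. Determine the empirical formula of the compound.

mol C = 13.31 g CO₂ ÷ 44.009 g/mol = 0.30244 mol
mol H = 2 × 4.768 g H₂O ÷ 18.015 g/mol = 0.52934 mol
Divide by the smallest (0.30244 mol): C 1.000, H 1.750
Multiplying each by 4 gives whole numbers: C 4.00, H 7.00

C4H7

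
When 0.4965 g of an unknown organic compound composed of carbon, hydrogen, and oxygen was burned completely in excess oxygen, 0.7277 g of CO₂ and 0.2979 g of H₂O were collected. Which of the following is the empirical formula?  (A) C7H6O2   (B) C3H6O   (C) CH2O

(C) CH2O

mol C = 0.7277 g CO₂ ÷ 44.009 g/mol = 0.016535 mol
mol H = 2 × 0.2979 g H₂O ÷ 18.015 g/mol = 0.033072 mol
mass O = 0.4965 − (0.19860 + 0.033337) = 0.26456 g → mol O = 0.26456 ÷ 15.999 = 0.016536 mol
Divide by the smallest (0.016535 mol): C 1.000, H 2.000, O 1.000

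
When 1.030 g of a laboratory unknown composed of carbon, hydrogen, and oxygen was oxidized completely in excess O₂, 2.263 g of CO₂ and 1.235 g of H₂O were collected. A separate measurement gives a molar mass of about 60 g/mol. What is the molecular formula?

mol C = 2.263 g CO₂ ÷ 44.009 g/mol = 0.051421 mol
mol H = 2 × 1.235 g H₂O ÷ 18.015 g/mol = 0.13711 mol
mass O = 1.030 − (0.61762 + 0.13820) = 0.27417 g → mol O = 0.27417 ÷ 15.999 = 0.017137 mol
Divide by the smallest (0.017137 mol): C 3.001, H 8.001, O 1.000
Empirical formula: C3H8O
Empirical-formula mass = 60.10 g/mol; 60 ÷ 60.10 ≈ 1, so the molecular formula is C3H8O.

C3H8O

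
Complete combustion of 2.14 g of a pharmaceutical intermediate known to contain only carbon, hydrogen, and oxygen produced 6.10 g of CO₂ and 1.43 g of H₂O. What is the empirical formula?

mol C = 6.10 g CO₂ ÷ 44.009 g/mol = 0.1386 mol
mol H = 2 × 1.43 g H₂O ÷ 18.015 g/mol = 0.1588 mol
mass O = 2.14 − (1.665 + 0.1600) = 0.3152 g → mol O = 0.3152 ÷ 15.999 = 0.01970 mol
Divide by the smallest (0.01970 mol): C 7.037, H 8.059, O 1.000

C7H8O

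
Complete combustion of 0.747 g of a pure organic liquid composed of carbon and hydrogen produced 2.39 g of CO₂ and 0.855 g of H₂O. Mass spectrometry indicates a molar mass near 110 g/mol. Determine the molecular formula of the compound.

C8H14

mol C = 2.39 g CO₂ ÷ 44.009 g/mol = 0.05431 mol
mol H = 2 × 0.855 g H₂O ÷ 18.015 g/mol = 0.09492 mol
Divide by the smallest (0.05431 mol): C 1.000, H 1.748
Multiplying each by 4 gives whole numbers: C 4.00, H 6.99
Empirical formula: C4H7
Empirical-formula mass = 55.10 g/mol; 110 ÷ 55.10 ≈ 2, so the molecular formula is C8H14.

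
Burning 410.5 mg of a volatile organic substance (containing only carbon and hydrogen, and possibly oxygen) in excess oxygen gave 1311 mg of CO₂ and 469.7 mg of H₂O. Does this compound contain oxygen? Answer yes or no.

mol C = 1.311 g CO₂ ÷ 44.009 g/mol = 0.029789 mol
mol H = 2 × 0.4697 g H₂O ÷ 18.015 g/mol = 0.052145 mol
C and H together account for 0.41036 g — essentially the entire 0.4105 g sample — so the compound contains no oxygen.

no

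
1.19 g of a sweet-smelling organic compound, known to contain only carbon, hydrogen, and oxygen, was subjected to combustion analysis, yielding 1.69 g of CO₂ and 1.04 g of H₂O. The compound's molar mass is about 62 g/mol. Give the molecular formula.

mol C = 1.69 g CO₂ ÷ 44.009 g/mol = 0.03840 mol
mol H = 2 × 1.04 g H₂O ÷ 18.015 g/mol = 0.1155 mol
mass O = 1.19 − (0.4612 + 0.1164) = 0.6124 g → mol O = 0.6124 ÷ 15.999 = 0.03828 mol
Divide by the smallest (0.03828 mol): C 1.003, H 3.016, O 1.000
Empirical formula: CH3O
Empirical-formula mass = 31.03 g/mol; 62 ÷ 31.03 ≈ 2, so the molecular formula is C2H6O2.

C2H6O2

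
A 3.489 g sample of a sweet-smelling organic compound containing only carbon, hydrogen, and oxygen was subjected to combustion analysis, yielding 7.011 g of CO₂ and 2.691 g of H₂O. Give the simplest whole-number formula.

C8H15O4

mol C = 7.011 g CO₂ ÷ 44.009 g/mol = 0.15931 mol
mol H = 2 × 2.691 g H₂O ÷ 18.015 g/mol = 0.29875 mol
mass O = 3.489 − (1.9135 + 0.30114) = 1.2744 g → mol O = 1.2744 ÷ 15.999 = 0.079655 mol
Divide by the smallest (0.079655 mol): C 2.000, H 3.751, O 1.000
Multiplying each by 4 gives whole numbers: C 8.00, H 15.00, O 4.00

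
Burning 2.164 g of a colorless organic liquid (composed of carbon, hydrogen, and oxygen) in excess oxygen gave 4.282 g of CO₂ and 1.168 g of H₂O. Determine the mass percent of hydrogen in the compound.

mol C = 4.282 g CO₂ ÷ 44.009 g/mol = 0.097298 mol
mol H = 2 × 1.168 g H₂O ÷ 18.015 g/mol = 0.12967 mol
mass O = 2.164 − (1.1686 + 0.13071) = 0.86464 g → mol O = 0.86464 ÷ 15.999 = 0.054044 mol
mass % H = 0.13071 g ÷ 2.164 g × 100%

6.04%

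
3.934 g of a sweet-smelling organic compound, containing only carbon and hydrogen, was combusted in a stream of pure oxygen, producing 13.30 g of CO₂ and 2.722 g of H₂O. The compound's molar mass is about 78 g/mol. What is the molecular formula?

mol C = 13.30 g CO₂ ÷ 44.009 g/mol = 0.30221 mol
mol H = 2 × 2.722 g H₂O ÷ 18.015 g/mol = 0.30219 mol
Divide by the smallest (0.30219 mol): C 1.000, H 1.000
Empirical formula: CH
Empirical-formula mass = 13.02 g/mol; 78 ÷ 13.02 ≈ 6, so the molecular formula is C6H6.

C6H6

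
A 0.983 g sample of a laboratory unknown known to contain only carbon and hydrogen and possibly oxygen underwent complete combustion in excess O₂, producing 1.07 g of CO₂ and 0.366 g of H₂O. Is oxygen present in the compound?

yes

mol C = 1.07 g CO₂ ÷ 44.009 g/mol = 0.02431 mol
mol H = 2 × 0.366 g H₂O ÷ 18.015 g/mol = 0.04063 mol
C and H account for only 0.3330 g of the 0.983 g sample; the remaining 0.6500 g must be oxygen.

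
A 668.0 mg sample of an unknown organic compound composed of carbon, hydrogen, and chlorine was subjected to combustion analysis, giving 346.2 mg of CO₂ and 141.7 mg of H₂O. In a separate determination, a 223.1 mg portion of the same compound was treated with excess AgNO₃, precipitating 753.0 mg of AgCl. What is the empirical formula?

mol C = 0.3462 g CO₂ ÷ 44.009 g/mol = 0.0078666 mol
mol H = 2 × 0.1417 g H₂O ÷ 18.015 g/mol = 0.015731 mol
From the AgCl data: mol Cl per gram of compound = (0.7530 ÷ 143.318) ÷ 0.2231 = 0.023550 mol/g, so in the 0.6680 g combustion sample mol Cl = 0.015732 mol
Divide by the smallest (0.0078666 mol): C 1.000, H 2.000, Cl 2.000

CH2Cl2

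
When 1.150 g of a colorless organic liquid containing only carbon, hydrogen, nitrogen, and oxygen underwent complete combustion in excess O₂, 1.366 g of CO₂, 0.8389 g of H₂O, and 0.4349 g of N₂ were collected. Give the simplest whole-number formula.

C2H6N2O

mol C = 1.366 g CO₂ ÷ 44.009 g/mol = 0.031039 mol
mol H = 2 × 0.8389 g H₂O ÷ 18.015 g/mol = 0.093133 mol
mol N = 2 × 0.4349 g N₂ ÷ 28.014 g/mol = 0.031049 mol
mass O = 1.150 − (0.37281 + 0.093879 + 0.43490) = 0.24841 g → mol O = 0.24841 ÷ 15.999 = 0.015527 mol
Divide by the smallest (0.015527 mol): C 1.999, H 5.998, N 2.000, O 1.000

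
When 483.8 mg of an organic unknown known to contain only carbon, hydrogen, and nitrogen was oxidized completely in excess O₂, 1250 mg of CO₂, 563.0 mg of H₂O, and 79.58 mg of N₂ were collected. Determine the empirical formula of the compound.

C5H11N

mol C = 1.250 g CO₂ ÷ 44.009 g/mol = 0.028403 mol
mol H = 2 × 0.5630 g H₂O ÷ 18.015 g/mol = 0.062503 mol
mol N = 2 × 0.07958 g N₂ ÷ 28.014 g/mol = 0.0056814 mol
Divide by the smallest (0.0056814 mol): C 4.999, H 11.001, N 1.000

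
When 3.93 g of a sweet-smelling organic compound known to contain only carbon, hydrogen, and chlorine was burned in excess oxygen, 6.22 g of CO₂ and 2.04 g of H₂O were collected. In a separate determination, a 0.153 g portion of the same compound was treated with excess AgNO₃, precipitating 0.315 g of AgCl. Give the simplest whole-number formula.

C5H8Cl2

mol C = 6.22 g CO₂ ÷ 44.009 g/mol = 0.1413 mol
mol H = 2 × 2.04 g H₂O ÷ 18.015 g/mol = 0.2265 mol
From the AgCl data: mol Cl per gram of compound = (0.315 ÷ 143.318) ÷ 0.153 = 0.01437 mol/g, so in the 3.93 g combustion sample mol Cl = 0.05646 mol
Divide by the smallest (0.05646 mol): C 2.503, H 4.012, Cl 1.000
Multiplying each by 2 gives whole numbers: C 5.01, H 8.02, Cl 2.00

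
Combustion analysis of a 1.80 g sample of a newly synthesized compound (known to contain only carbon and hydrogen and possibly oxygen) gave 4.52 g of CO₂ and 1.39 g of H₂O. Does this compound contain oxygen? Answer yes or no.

yes

mol C = 4.52 g CO₂ ÷ 44.009 g/mol = 0.1027 mol
mol H = 2 × 1.39 g H₂O ÷ 18.015 g/mol = 0.1543 mol
C and H account for only 1.389 g of the 1.80 g sample; the remaining 0.4108 g must be oxygen.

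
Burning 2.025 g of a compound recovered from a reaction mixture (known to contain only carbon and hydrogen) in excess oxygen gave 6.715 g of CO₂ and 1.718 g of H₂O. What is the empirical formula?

mol C = 6.715 g CO₂ ÷ 44.009 g/mol = 0.15258 mol
mol H = 2 × 1.718 g H₂O ÷ 18.015 g/mol = 0.19073 mol
Divide by the smallest (0.15258 mol): C 1.000, H 1.250
Multiplying each by 4 gives whole numbers: C 4.00, H 5.00

C4H5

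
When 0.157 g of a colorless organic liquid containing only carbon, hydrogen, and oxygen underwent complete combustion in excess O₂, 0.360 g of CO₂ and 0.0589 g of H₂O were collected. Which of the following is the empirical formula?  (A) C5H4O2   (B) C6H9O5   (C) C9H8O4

(A) C5H4O2

mol C = 0.360 g CO₂ ÷ 44.009 g/mol = 0.008180 mol
mol H = 2 × 0.0589 g H₂O ÷ 18.015 g/mol = 0.006539 mol
mass O = 0.157 − (0.09825 + 0.006591) = 0.05216 g → mol O = 0.05216 ÷ 15.999 = 0.003260 mol
Divide by the smallest (0.003260 mol): C 2.509, H 2.006, O 1.000
Multiplying each by 2 gives whole numbers: C 5.02, H 4.01, O 2.00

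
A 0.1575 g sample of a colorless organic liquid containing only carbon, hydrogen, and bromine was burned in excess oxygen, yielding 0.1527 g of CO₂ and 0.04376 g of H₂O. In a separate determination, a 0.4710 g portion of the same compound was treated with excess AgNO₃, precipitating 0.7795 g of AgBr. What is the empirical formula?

C5H7Br2

mol C = 0.1527 g CO₂ ÷ 44.009 g/mol = 0.0034697 mol
mol H = 2 × 0.04376 g H₂O ÷ 18.015 g/mol = 0.0048582 mol
From the AgBr data: mol Br per gram of compound = (0.7795 ÷ 187.772) ÷ 0.4710 = 0.0088138 mol/g, so in the 0.1575 g combustion sample mol Br = 0.0013882 mol
Divide by the smallest (0.0013882 mol): C 2.499, H 3.500, Br 1.000
Multiplying each by 2 gives whole numbers: C 5.00, H 7.00, Br 2.00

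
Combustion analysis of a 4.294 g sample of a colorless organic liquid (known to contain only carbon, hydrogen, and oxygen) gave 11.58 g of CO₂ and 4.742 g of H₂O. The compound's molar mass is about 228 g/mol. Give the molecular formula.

mol C = 11.58 g CO₂ ÷ 44.009 g/mol = 0.26313 mol
mol H = 2 × 4.742 g H₂O ÷ 18.015 g/mol = 0.52645 mol
mass O = 4.294 − (3.1604 + 0.53066) = 0.60291 g → mol O = 0.60291 ÷ 15.999 = 0.037684 mol
Divide by the smallest (0.037684 mol): C 6.982, H 13.970, O 1.000
Empirical formula: C7H14O
Empirical-formula mass = 114.19 g/mol; 228 ÷ 114.19 ≈ 2, so the molecular formula is C14H28O2.

C14H28O2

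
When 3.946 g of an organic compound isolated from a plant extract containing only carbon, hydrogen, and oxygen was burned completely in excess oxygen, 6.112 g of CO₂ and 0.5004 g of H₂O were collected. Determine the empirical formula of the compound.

mol C = 6.112 g CO₂ ÷ 44.009 g/mol = 0.13888 mol
mol H = 2 × 0.5004 g H₂O ÷ 18.015 g/mol = 0.055554 mol
mass O = 3.946 − (1.6681 + 0.055998) = 2.2219 g → mol O = 2.2219 ÷ 15.999 = 0.13888 mol
Divide by the smallest (0.055554 mol): C 2.500, H 1.000, O 2.500
Multiplying each by 2 gives whole numbers: C 5.00, H 2.00, O 5.00

C5H2O5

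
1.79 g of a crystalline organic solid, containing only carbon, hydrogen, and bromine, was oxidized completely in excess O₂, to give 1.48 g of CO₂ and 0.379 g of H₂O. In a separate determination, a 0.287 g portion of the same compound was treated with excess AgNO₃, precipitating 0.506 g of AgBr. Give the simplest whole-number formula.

mol C = 1.48 g CO₂ ÷ 44.009 g/mol = 0.03363 mol
mol H = 2 × 0.379 g H₂O ÷ 18.015 g/mol = 0.04208 mol
From the AgBr data: mol Br per gram of compound = (0.506 ÷ 187.772) ÷ 0.287 = 0.009389 mol/g, so in the 1.79 g combustion sample mol Br = 0.01681 mol
Divide by the smallest (0.01681 mol): C 2.001, H 2.503, Br 1.000
Multiplying each by 2 gives whole numbers: C 4.00, H 5.01, Br 2.00

C4H5Br2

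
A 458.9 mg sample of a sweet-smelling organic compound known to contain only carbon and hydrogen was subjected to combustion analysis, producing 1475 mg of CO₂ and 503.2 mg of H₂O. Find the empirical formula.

C3H5

mol C = 1.475 g CO₂ ÷ 44.009 g/mol = 0.033516 mol
mol H = 2 × 0.5032 g H₂O ÷ 18.015 g/mol = 0.055865 mol
Divide by the smallest (0.033516 mol): C 1.000, H 1.667
Multiplying each by 3 gives whole numbers: C 3.00, H 5.00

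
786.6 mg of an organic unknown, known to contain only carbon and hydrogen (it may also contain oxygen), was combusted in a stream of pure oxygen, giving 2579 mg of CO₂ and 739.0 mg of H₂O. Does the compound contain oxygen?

mol C = 2.579 g CO₂ ÷ 44.009 g/mol = 0.058602 mol
mol H = 2 × 0.7390 g H₂O ÷ 18.015 g/mol = 0.082043 mol
C and H together account for 0.78656 g — essentially the entire 0.7866 g sample — so the compound contains no oxygen.

no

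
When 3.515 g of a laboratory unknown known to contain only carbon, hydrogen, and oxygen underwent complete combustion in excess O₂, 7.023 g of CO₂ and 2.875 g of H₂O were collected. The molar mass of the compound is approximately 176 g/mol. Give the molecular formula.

C8H16O4

mol C = 7.023 g CO₂ ÷ 44.009 g/mol = 0.15958 mol
mol H = 2 × 2.875 g H₂O ÷ 18.015 g/mol = 0.31918 mol
mass O = 3.515 − (1.9167 + 0.32173) = 1.2765 g → mol O = 1.2765 ÷ 15.999 = 0.079789 mol
Divide by the smallest (0.079789 mol): C 2.000, H 4.000, O 1.000
Empirical formula: C2H4O
Empirical-formula mass = 44.05 g/mol; 176 ÷ 44.05 ≈ 4, so the molecular formula is C8H16O4.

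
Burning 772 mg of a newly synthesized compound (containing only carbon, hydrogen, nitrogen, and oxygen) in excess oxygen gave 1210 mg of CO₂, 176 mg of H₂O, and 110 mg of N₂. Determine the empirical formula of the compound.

C7H5N2O5

mol C = 1.21 g CO₂ ÷ 44.009 g/mol = 0.02749 mol
mol H = 2 × 0.176 g H₂O ÷ 18.015 g/mol = 0.01954 mol
mol N = 2 × 0.110 g N₂ ÷ 28.014 g/mol = 0.007853 mol
mass O = 0.772 − (0.3302 + 0.01970 + 0.1100) = 0.3121 g → mol O = 0.3121 ÷ 15.999 = 0.01951 mol
Divide by the smallest (0.007853 mol): C 3.501, H 2.488, N 1.000, O 2.484
Multiplying each by 2 gives whole numbers: C 7.00, H 4.98, N 2.00, O 4.97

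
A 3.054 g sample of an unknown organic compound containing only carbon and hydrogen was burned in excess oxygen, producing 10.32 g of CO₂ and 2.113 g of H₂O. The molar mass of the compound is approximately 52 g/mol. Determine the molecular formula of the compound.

C4H4

mol C = 10.32 g CO₂ ÷ 44.009 g/mol = 0.23450 mol
mol H = 2 × 2.113 g H₂O ÷ 18.015 g/mol = 0.23458 mol
Divide by the smallest (0.23450 mol): C 1.000, H 1.000
Empirical formula: CH
Empirical-formula mass = 13.02 g/mol; 52 ÷ 13.02 ≈ 4, so the molecular formula is C4H4.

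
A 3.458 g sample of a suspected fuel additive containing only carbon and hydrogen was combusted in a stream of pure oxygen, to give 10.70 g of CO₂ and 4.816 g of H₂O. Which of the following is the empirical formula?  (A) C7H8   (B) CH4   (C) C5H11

(C) C5H11

mol C = 10.70 g CO₂ ÷ 44.009 g/mol = 0.24313 mol
mol H = 2 × 4.816 g H₂O ÷ 18.015 g/mol = 0.53467 mol
Divide by the smallest (0.24313 mol): C 1.000, H 2.199
Multiplying each by 5 gives whole numbers: C 5.00, H 11.00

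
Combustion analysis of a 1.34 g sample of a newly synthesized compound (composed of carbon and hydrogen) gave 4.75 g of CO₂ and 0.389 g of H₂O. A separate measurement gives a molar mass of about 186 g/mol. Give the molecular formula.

mol C = 4.75 g CO₂ ÷ 44.009 g/mol = 0.1079 mol
mol H = 2 × 0.389 g H₂O ÷ 18.015 g/mol = 0.04319 mol
Divide by the smallest (0.04319 mol): C 2.499, H 1.000
Multiplying each by 2 gives whole numbers: C 5.00, H 2.00
Empirical formula: C5H2
Empirical-formula mass = 62.07 g/mol; 186 ÷ 62.07 ≈ 3, so the molecular formula is C15H6.

C15H6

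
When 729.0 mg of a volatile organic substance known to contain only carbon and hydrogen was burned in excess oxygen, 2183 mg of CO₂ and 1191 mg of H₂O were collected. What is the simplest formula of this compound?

C3H8

mol C = 2.183 g CO₂ ÷ 44.009 g/mol = 0.049603 mol
mol H = 2 × 1.191 g H₂O ÷ 18.015 g/mol = 0.13222 mol
Divide by the smallest (0.049603 mol): C 1.000, H 2.666
Multiplying each by 3 gives whole numbers: C 3.00, H 8.00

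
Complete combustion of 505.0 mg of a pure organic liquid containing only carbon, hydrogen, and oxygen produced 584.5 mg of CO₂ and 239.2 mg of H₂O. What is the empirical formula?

C2H4O3

mol C = 0.5845 g CO₂ ÷ 44.009 g/mol = 0.013281 mol
mol H = 2 × 0.2392 g H₂O ÷ 18.015 g/mol = 0.026556 mol
mass O = 0.5050 − (0.15952 + 0.026768) = 0.31871 g → mol O = 0.31871 ÷ 15.999 = 0.019921 mol
Divide by the smallest (0.013281 mol): C 1.000, H 1.999, O 1.500
Multiplying each by 2 gives whole numbers: C 2.00, H 4.00, O 3.00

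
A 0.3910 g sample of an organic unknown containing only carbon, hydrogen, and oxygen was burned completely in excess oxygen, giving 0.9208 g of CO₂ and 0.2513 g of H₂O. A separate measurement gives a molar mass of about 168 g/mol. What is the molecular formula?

C9H12O3

mol C = 0.9208 g CO₂ ÷ 44.009 g/mol = 0.020923 mol
mol H = 2 × 0.2513 g H₂O ÷ 18.015 g/mol = 0.027899 mol
mass O = 0.3910 − (0.25131 + 0.028122) = 0.11157 g → mol O = 0.11157 ÷ 15.999 = 0.0069737 mol
Divide by the smallest (0.0069737 mol): C 3.000, H 4.001, O 1.000
Empirical formula: C3H4O
Empirical-formula mass = 56.06 g/mol; 168 ÷ 56.06 ≈ 3, so the molecular formula is C9H12O3.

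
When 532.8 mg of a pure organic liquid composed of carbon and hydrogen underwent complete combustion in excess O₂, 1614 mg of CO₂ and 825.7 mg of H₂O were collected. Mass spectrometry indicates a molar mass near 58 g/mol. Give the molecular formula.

C4H10

mol C = 1.614 g CO₂ ÷ 44.009 g/mol = 0.036674 mol
mol H = 2 × 0.8257 g H₂O ÷ 18.015 g/mol = 0.091668 mol
Divide by the smallest (0.036674 mol): C 1.000, H 2.500
Multiplying each by 2 gives whole numbers: C 2.00, H 5.00
Empirical formula: C2H5
Empirical-formula mass = 29.06 g/mol; 58 ÷ 29.06 ≈ 2, so the molecular formula is C4H10.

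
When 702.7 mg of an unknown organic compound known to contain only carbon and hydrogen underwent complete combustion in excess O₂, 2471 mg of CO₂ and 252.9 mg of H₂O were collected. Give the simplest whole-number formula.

C2H

mol C = 2.471 g CO₂ ÷ 44.009 g/mol = 0.056148 mol
mol H = 2 × 0.2529 g H₂O ÷ 18.015 g/mol = 0.028077 mol
Divide by the smallest (0.028077 mol): C 2.000, H 1.000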